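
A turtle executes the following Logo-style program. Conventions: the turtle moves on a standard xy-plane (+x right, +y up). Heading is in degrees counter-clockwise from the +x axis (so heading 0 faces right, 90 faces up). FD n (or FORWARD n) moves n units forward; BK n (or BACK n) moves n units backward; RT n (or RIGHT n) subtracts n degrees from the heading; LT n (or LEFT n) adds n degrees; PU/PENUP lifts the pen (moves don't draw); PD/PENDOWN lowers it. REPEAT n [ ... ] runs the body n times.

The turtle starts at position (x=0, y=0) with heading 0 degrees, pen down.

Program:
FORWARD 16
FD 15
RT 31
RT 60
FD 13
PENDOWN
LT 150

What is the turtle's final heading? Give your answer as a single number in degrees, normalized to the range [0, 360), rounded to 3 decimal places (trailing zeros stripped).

Answer: 59

Derivation:
Executing turtle program step by step:
Start: pos=(0,0), heading=0, pen down
FD 16: (0,0) -> (16,0) [heading=0, draw]
FD 15: (16,0) -> (31,0) [heading=0, draw]
RT 31: heading 0 -> 329
RT 60: heading 329 -> 269
FD 13: (31,0) -> (30.773,-12.998) [heading=269, draw]
PD: pen down
LT 150: heading 269 -> 59
Final: pos=(30.773,-12.998), heading=59, 3 segment(s) drawn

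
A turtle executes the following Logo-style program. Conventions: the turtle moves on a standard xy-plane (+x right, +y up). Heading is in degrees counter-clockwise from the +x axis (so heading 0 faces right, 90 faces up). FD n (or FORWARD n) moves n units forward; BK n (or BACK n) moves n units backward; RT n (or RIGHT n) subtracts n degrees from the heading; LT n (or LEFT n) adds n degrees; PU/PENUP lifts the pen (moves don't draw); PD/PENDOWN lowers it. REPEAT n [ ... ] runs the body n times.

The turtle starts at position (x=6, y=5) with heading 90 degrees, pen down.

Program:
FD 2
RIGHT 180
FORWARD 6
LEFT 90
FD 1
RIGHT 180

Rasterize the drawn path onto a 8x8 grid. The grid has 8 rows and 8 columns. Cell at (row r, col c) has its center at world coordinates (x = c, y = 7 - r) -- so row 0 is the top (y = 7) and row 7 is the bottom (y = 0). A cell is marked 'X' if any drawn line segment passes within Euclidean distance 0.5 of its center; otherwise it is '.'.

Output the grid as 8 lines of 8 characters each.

Segment 0: (6,5) -> (6,7)
Segment 1: (6,7) -> (6,1)
Segment 2: (6,1) -> (7,1)

Answer: ......X.
......X.
......X.
......X.
......X.
......X.
......XX
........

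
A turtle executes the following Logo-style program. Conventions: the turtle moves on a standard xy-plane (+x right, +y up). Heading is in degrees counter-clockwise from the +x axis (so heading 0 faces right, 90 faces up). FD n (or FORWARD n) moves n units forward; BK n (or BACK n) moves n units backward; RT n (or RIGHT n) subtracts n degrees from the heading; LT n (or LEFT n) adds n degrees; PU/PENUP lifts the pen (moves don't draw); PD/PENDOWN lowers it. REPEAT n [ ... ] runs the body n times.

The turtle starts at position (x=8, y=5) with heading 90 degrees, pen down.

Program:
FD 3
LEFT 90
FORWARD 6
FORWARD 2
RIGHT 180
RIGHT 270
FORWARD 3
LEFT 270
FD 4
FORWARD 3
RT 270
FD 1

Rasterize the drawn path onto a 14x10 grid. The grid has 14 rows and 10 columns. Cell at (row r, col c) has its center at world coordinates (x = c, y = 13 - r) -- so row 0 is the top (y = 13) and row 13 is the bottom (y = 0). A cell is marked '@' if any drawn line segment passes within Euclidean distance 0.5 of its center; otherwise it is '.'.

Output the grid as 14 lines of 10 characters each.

Answer: ..........
.......@..
@@@@@@@@..
@.........
@.........
@@@@@@@@@.
........@.
........@.
........@.
..........
..........
..........
..........
..........

Derivation:
Segment 0: (8,5) -> (8,8)
Segment 1: (8,8) -> (2,8)
Segment 2: (2,8) -> (0,8)
Segment 3: (0,8) -> (-0,11)
Segment 4: (-0,11) -> (4,11)
Segment 5: (4,11) -> (7,11)
Segment 6: (7,11) -> (7,12)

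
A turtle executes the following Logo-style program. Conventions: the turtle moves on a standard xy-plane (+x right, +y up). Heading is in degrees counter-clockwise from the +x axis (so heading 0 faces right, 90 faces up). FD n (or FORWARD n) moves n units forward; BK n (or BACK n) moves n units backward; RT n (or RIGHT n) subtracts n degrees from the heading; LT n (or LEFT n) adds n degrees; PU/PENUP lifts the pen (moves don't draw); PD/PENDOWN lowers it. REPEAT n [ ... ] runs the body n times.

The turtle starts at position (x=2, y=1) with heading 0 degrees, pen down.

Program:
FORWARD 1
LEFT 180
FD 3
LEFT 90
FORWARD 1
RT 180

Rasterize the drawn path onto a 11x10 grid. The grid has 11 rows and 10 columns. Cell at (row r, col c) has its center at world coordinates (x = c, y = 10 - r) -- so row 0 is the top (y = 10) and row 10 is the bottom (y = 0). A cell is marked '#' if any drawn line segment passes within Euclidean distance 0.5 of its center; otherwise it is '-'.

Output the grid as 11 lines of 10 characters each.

Answer: ----------
----------
----------
----------
----------
----------
----------
----------
----------
####------
#---------

Derivation:
Segment 0: (2,1) -> (3,1)
Segment 1: (3,1) -> (0,1)
Segment 2: (0,1) -> (-0,0)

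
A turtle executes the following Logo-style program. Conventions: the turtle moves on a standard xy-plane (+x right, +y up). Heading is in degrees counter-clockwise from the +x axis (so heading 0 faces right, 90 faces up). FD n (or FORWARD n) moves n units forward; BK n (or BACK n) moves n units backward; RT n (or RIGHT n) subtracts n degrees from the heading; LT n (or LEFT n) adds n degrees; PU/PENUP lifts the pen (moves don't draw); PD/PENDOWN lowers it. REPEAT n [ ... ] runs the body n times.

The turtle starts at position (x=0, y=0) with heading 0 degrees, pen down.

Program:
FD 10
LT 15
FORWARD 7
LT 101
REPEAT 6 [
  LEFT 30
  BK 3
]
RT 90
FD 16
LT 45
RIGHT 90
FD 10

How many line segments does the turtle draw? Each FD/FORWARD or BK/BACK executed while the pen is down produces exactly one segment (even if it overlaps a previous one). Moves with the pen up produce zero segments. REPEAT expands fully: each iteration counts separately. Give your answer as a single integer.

Answer: 10

Derivation:
Executing turtle program step by step:
Start: pos=(0,0), heading=0, pen down
FD 10: (0,0) -> (10,0) [heading=0, draw]
LT 15: heading 0 -> 15
FD 7: (10,0) -> (16.761,1.812) [heading=15, draw]
LT 101: heading 15 -> 116
REPEAT 6 [
  -- iteration 1/6 --
  LT 30: heading 116 -> 146
  BK 3: (16.761,1.812) -> (19.249,0.134) [heading=146, draw]
  -- iteration 2/6 --
  LT 30: heading 146 -> 176
  BK 3: (19.249,0.134) -> (22.241,-0.075) [heading=176, draw]
  -- iteration 3/6 --
  LT 30: heading 176 -> 206
  BK 3: (22.241,-0.075) -> (24.938,1.24) [heading=206, draw]
  -- iteration 4/6 --
  LT 30: heading 206 -> 236
  BK 3: (24.938,1.24) -> (26.615,3.727) [heading=236, draw]
  -- iteration 5/6 --
  LT 30: heading 236 -> 266
  BK 3: (26.615,3.727) -> (26.825,6.72) [heading=266, draw]
  -- iteration 6/6 --
  LT 30: heading 266 -> 296
  BK 3: (26.825,6.72) -> (25.509,9.416) [heading=296, draw]
]
RT 90: heading 296 -> 206
FD 16: (25.509,9.416) -> (11.129,2.402) [heading=206, draw]
LT 45: heading 206 -> 251
RT 90: heading 251 -> 161
FD 10: (11.129,2.402) -> (1.674,5.658) [heading=161, draw]
Final: pos=(1.674,5.658), heading=161, 10 segment(s) drawn
Segments drawn: 10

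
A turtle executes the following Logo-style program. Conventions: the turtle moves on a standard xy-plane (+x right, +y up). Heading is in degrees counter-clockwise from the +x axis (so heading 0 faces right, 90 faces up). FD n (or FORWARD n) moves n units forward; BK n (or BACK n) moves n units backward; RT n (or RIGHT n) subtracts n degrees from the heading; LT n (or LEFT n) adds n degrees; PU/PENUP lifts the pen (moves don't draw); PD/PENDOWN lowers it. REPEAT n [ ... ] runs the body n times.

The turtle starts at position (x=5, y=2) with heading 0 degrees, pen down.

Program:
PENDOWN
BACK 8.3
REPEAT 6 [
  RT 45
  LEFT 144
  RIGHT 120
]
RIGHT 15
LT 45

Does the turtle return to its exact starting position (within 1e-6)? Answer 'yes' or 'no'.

Answer: no

Derivation:
Executing turtle program step by step:
Start: pos=(5,2), heading=0, pen down
PD: pen down
BK 8.3: (5,2) -> (-3.3,2) [heading=0, draw]
REPEAT 6 [
  -- iteration 1/6 --
  RT 45: heading 0 -> 315
  LT 144: heading 315 -> 99
  RT 120: heading 99 -> 339
  -- iteration 2/6 --
  RT 45: heading 339 -> 294
  LT 144: heading 294 -> 78
  RT 120: heading 78 -> 318
  -- iteration 3/6 --
  RT 45: heading 318 -> 273
  LT 144: heading 273 -> 57
  RT 120: heading 57 -> 297
  -- iteration 4/6 --
  RT 45: heading 297 -> 252
  LT 144: heading 252 -> 36
  RT 120: heading 36 -> 276
  -- iteration 5/6 --
  RT 45: heading 276 -> 231
  LT 144: heading 231 -> 15
  RT 120: heading 15 -> 255
  -- iteration 6/6 --
  RT 45: heading 255 -> 210
  LT 144: heading 210 -> 354
  RT 120: heading 354 -> 234
]
RT 15: heading 234 -> 219
LT 45: heading 219 -> 264
Final: pos=(-3.3,2), heading=264, 1 segment(s) drawn

Start position: (5, 2)
Final position: (-3.3, 2)
Distance = 8.3; >= 1e-6 -> NOT closed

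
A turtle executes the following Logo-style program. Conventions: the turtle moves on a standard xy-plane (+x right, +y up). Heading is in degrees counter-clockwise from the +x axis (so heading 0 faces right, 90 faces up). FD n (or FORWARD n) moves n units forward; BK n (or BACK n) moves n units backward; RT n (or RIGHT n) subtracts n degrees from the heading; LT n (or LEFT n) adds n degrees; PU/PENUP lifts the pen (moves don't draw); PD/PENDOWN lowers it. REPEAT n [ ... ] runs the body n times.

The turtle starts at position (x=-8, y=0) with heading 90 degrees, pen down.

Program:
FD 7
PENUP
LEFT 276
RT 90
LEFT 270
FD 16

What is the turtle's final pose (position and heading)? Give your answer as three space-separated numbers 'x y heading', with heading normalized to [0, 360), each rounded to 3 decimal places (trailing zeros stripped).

Answer: -23.912 5.328 186

Derivation:
Executing turtle program step by step:
Start: pos=(-8,0), heading=90, pen down
FD 7: (-8,0) -> (-8,7) [heading=90, draw]
PU: pen up
LT 276: heading 90 -> 6
RT 90: heading 6 -> 276
LT 270: heading 276 -> 186
FD 16: (-8,7) -> (-23.912,5.328) [heading=186, move]
Final: pos=(-23.912,5.328), heading=186, 1 segment(s) drawn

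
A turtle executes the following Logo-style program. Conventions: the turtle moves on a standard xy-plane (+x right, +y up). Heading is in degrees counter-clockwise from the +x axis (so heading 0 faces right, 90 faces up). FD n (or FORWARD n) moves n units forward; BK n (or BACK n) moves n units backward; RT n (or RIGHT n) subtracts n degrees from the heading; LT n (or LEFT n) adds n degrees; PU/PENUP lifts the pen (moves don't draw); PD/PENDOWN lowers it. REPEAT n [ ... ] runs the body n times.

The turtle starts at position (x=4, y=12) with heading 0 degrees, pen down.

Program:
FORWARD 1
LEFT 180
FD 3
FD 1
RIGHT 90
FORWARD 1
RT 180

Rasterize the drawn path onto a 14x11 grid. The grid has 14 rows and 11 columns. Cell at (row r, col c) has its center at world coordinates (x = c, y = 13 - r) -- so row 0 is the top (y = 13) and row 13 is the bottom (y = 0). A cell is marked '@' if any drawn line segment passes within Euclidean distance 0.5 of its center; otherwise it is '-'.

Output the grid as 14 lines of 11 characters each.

Answer: -@---------
-@@@@@-----
-----------
-----------
-----------
-----------
-----------
-----------
-----------
-----------
-----------
-----------
-----------
-----------

Derivation:
Segment 0: (4,12) -> (5,12)
Segment 1: (5,12) -> (2,12)
Segment 2: (2,12) -> (1,12)
Segment 3: (1,12) -> (1,13)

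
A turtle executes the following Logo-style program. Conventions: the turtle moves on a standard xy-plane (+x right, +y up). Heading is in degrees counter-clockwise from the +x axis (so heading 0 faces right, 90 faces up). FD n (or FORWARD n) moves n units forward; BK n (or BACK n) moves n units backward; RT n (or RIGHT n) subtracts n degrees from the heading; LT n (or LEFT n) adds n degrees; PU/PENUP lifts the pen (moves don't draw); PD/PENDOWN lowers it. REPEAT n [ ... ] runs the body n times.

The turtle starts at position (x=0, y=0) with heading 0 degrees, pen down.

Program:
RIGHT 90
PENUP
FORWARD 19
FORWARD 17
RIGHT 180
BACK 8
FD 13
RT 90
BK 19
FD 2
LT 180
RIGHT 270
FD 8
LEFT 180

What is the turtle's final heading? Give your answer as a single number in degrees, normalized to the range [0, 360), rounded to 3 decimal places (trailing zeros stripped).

Executing turtle program step by step:
Start: pos=(0,0), heading=0, pen down
RT 90: heading 0 -> 270
PU: pen up
FD 19: (0,0) -> (0,-19) [heading=270, move]
FD 17: (0,-19) -> (0,-36) [heading=270, move]
RT 180: heading 270 -> 90
BK 8: (0,-36) -> (0,-44) [heading=90, move]
FD 13: (0,-44) -> (0,-31) [heading=90, move]
RT 90: heading 90 -> 0
BK 19: (0,-31) -> (-19,-31) [heading=0, move]
FD 2: (-19,-31) -> (-17,-31) [heading=0, move]
LT 180: heading 0 -> 180
RT 270: heading 180 -> 270
FD 8: (-17,-31) -> (-17,-39) [heading=270, move]
LT 180: heading 270 -> 90
Final: pos=(-17,-39), heading=90, 0 segment(s) drawn

Answer: 90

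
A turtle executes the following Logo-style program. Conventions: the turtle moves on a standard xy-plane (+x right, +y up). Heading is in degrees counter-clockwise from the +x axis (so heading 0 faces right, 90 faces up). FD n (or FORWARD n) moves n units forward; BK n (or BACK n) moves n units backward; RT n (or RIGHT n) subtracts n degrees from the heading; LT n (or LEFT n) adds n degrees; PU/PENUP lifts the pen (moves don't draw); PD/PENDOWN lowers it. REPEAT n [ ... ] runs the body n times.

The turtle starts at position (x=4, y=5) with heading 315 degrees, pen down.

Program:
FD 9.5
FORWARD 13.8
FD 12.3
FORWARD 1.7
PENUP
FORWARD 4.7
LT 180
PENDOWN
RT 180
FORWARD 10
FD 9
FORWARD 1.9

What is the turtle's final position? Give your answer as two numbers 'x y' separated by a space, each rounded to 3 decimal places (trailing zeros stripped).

Answer: 48.477 -39.477

Derivation:
Executing turtle program step by step:
Start: pos=(4,5), heading=315, pen down
FD 9.5: (4,5) -> (10.718,-1.718) [heading=315, draw]
FD 13.8: (10.718,-1.718) -> (20.476,-11.476) [heading=315, draw]
FD 12.3: (20.476,-11.476) -> (29.173,-20.173) [heading=315, draw]
FD 1.7: (29.173,-20.173) -> (30.375,-21.375) [heading=315, draw]
PU: pen up
FD 4.7: (30.375,-21.375) -> (33.698,-24.698) [heading=315, move]
LT 180: heading 315 -> 135
PD: pen down
RT 180: heading 135 -> 315
FD 10: (33.698,-24.698) -> (40.77,-31.77) [heading=315, draw]
FD 9: (40.77,-31.77) -> (47.134,-38.134) [heading=315, draw]
FD 1.9: (47.134,-38.134) -> (48.477,-39.477) [heading=315, draw]
Final: pos=(48.477,-39.477), heading=315, 7 segment(s) drawn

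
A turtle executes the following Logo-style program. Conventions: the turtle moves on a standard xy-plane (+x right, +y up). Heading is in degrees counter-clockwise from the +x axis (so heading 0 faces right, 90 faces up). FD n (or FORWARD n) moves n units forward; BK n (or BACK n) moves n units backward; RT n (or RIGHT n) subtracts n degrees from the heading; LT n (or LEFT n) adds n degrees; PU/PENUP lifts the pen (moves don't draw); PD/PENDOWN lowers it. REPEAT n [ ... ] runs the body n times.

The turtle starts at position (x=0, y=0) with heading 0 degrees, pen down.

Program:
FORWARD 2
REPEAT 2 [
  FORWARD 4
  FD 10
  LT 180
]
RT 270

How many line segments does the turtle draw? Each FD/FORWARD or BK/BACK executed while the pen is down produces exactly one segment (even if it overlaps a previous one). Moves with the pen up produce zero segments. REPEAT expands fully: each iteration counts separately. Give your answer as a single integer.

Executing turtle program step by step:
Start: pos=(0,0), heading=0, pen down
FD 2: (0,0) -> (2,0) [heading=0, draw]
REPEAT 2 [
  -- iteration 1/2 --
  FD 4: (2,0) -> (6,0) [heading=0, draw]
  FD 10: (6,0) -> (16,0) [heading=0, draw]
  LT 180: heading 0 -> 180
  -- iteration 2/2 --
  FD 4: (16,0) -> (12,0) [heading=180, draw]
  FD 10: (12,0) -> (2,0) [heading=180, draw]
  LT 180: heading 180 -> 0
]
RT 270: heading 0 -> 90
Final: pos=(2,0), heading=90, 5 segment(s) drawn
Segments drawn: 5

Answer: 5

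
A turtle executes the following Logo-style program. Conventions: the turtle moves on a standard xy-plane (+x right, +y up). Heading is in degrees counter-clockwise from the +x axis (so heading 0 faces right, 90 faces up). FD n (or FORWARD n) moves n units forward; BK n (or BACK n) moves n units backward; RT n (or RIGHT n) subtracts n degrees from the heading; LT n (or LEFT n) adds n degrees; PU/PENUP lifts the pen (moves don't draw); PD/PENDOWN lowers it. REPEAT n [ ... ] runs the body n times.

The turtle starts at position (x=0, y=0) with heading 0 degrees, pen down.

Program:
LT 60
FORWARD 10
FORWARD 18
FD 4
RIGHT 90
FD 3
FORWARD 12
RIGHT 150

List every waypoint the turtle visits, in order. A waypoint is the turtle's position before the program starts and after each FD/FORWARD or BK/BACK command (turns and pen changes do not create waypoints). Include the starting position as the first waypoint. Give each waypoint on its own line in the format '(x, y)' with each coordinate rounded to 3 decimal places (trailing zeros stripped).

Answer: (0, 0)
(5, 8.66)
(14, 24.249)
(16, 27.713)
(18.598, 26.213)
(28.99, 20.213)

Derivation:
Executing turtle program step by step:
Start: pos=(0,0), heading=0, pen down
LT 60: heading 0 -> 60
FD 10: (0,0) -> (5,8.66) [heading=60, draw]
FD 18: (5,8.66) -> (14,24.249) [heading=60, draw]
FD 4: (14,24.249) -> (16,27.713) [heading=60, draw]
RT 90: heading 60 -> 330
FD 3: (16,27.713) -> (18.598,26.213) [heading=330, draw]
FD 12: (18.598,26.213) -> (28.99,20.213) [heading=330, draw]
RT 150: heading 330 -> 180
Final: pos=(28.99,20.213), heading=180, 5 segment(s) drawn
Waypoints (6 total):
(0, 0)
(5, 8.66)
(14, 24.249)
(16, 27.713)
(18.598, 26.213)
(28.99, 20.213)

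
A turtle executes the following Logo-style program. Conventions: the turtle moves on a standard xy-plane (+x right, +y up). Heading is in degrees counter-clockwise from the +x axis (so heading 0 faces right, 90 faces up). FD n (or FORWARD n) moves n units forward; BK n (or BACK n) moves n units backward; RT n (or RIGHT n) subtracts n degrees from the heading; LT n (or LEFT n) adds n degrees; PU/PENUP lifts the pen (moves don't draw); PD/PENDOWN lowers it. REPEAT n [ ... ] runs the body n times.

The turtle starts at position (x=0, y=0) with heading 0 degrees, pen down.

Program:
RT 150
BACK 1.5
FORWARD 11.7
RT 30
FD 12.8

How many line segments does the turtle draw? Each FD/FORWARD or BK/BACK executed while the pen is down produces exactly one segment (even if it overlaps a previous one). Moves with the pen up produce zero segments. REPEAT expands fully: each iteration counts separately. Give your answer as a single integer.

Executing turtle program step by step:
Start: pos=(0,0), heading=0, pen down
RT 150: heading 0 -> 210
BK 1.5: (0,0) -> (1.299,0.75) [heading=210, draw]
FD 11.7: (1.299,0.75) -> (-8.833,-5.1) [heading=210, draw]
RT 30: heading 210 -> 180
FD 12.8: (-8.833,-5.1) -> (-21.633,-5.1) [heading=180, draw]
Final: pos=(-21.633,-5.1), heading=180, 3 segment(s) drawn
Segments drawn: 3

Answer: 3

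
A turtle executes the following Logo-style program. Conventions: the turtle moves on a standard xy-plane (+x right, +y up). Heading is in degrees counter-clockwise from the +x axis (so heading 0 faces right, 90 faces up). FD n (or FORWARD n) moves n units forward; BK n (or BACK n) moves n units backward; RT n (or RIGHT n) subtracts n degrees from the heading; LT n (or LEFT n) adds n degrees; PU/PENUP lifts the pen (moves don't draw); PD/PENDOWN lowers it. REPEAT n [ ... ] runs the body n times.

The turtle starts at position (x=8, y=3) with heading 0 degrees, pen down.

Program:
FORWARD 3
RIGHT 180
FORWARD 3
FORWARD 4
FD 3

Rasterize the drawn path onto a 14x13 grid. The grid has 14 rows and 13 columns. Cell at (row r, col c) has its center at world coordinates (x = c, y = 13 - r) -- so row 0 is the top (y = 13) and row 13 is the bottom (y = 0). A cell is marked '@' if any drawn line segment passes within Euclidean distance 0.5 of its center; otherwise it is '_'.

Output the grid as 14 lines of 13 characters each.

Segment 0: (8,3) -> (11,3)
Segment 1: (11,3) -> (8,3)
Segment 2: (8,3) -> (4,3)
Segment 3: (4,3) -> (1,3)

Answer: _____________
_____________
_____________
_____________
_____________
_____________
_____________
_____________
_____________
_____________
_@@@@@@@@@@@_
_____________
_____________
_____________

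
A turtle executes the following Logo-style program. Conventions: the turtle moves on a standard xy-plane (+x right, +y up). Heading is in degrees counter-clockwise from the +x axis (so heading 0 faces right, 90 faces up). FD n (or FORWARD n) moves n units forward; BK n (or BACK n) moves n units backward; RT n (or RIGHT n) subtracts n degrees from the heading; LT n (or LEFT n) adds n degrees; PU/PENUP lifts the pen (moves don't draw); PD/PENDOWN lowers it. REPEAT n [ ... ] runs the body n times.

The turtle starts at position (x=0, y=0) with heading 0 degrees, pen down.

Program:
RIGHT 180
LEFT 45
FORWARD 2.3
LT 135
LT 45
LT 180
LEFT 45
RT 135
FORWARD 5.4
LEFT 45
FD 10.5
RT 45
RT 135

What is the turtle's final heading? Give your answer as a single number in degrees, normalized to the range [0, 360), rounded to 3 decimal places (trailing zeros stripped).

Answer: 0

Derivation:
Executing turtle program step by step:
Start: pos=(0,0), heading=0, pen down
RT 180: heading 0 -> 180
LT 45: heading 180 -> 225
FD 2.3: (0,0) -> (-1.626,-1.626) [heading=225, draw]
LT 135: heading 225 -> 0
LT 45: heading 0 -> 45
LT 180: heading 45 -> 225
LT 45: heading 225 -> 270
RT 135: heading 270 -> 135
FD 5.4: (-1.626,-1.626) -> (-5.445,2.192) [heading=135, draw]
LT 45: heading 135 -> 180
FD 10.5: (-5.445,2.192) -> (-15.945,2.192) [heading=180, draw]
RT 45: heading 180 -> 135
RT 135: heading 135 -> 0
Final: pos=(-15.945,2.192), heading=0, 3 segment(s) drawn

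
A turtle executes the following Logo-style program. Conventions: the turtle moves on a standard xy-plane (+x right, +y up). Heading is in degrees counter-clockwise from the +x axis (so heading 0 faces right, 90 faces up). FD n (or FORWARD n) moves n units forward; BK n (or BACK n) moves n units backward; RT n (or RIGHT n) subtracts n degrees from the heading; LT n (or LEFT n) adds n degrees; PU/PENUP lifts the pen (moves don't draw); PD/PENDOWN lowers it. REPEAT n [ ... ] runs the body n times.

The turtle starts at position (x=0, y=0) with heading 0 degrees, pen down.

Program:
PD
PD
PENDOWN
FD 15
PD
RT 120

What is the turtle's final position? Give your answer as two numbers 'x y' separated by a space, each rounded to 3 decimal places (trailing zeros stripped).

Answer: 15 0

Derivation:
Executing turtle program step by step:
Start: pos=(0,0), heading=0, pen down
PD: pen down
PD: pen down
PD: pen down
FD 15: (0,0) -> (15,0) [heading=0, draw]
PD: pen down
RT 120: heading 0 -> 240
Final: pos=(15,0), heading=240, 1 segment(s) drawn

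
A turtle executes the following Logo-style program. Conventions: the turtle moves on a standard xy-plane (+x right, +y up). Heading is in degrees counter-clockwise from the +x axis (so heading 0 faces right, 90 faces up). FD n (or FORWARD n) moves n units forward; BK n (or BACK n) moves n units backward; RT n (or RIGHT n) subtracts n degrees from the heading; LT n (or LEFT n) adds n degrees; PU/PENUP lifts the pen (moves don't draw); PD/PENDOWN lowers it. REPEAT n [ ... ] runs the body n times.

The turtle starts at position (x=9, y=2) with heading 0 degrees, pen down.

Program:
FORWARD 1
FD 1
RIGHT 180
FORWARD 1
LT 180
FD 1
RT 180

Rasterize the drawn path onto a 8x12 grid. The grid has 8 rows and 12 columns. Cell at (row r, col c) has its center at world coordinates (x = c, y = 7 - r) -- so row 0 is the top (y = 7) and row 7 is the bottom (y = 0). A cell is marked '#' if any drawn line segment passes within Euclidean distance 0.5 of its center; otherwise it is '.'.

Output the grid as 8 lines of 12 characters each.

Segment 0: (9,2) -> (10,2)
Segment 1: (10,2) -> (11,2)
Segment 2: (11,2) -> (10,2)
Segment 3: (10,2) -> (11,2)

Answer: ............
............
............
............
............
.........###
............
............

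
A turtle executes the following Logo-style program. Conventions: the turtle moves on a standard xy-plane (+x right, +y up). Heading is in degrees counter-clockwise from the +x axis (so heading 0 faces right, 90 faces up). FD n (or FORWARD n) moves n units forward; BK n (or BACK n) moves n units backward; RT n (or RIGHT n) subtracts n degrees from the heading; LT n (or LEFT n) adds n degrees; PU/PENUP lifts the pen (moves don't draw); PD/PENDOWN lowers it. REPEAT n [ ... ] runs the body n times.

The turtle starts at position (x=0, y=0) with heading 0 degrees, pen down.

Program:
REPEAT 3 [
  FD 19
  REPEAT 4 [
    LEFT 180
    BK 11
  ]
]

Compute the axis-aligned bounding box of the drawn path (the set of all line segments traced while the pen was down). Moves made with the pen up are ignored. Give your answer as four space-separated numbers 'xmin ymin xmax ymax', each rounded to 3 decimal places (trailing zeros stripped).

Executing turtle program step by step:
Start: pos=(0,0), heading=0, pen down
REPEAT 3 [
  -- iteration 1/3 --
  FD 19: (0,0) -> (19,0) [heading=0, draw]
  REPEAT 4 [
    -- iteration 1/4 --
    LT 180: heading 0 -> 180
    BK 11: (19,0) -> (30,0) [heading=180, draw]
    -- iteration 2/4 --
    LT 180: heading 180 -> 0
    BK 11: (30,0) -> (19,0) [heading=0, draw]
    -- iteration 3/4 --
    LT 180: heading 0 -> 180
    BK 11: (19,0) -> (30,0) [heading=180, draw]
    -- iteration 4/4 --
    LT 180: heading 180 -> 0
    BK 11: (30,0) -> (19,0) [heading=0, draw]
  ]
  -- iteration 2/3 --
  FD 19: (19,0) -> (38,0) [heading=0, draw]
  REPEAT 4 [
    -- iteration 1/4 --
    LT 180: heading 0 -> 180
    BK 11: (38,0) -> (49,0) [heading=180, draw]
    -- iteration 2/4 --
    LT 180: heading 180 -> 0
    BK 11: (49,0) -> (38,0) [heading=0, draw]
    -- iteration 3/4 --
    LT 180: heading 0 -> 180
    BK 11: (38,0) -> (49,0) [heading=180, draw]
    -- iteration 4/4 --
    LT 180: heading 180 -> 0
    BK 11: (49,0) -> (38,0) [heading=0, draw]
  ]
  -- iteration 3/3 --
  FD 19: (38,0) -> (57,0) [heading=0, draw]
  REPEAT 4 [
    -- iteration 1/4 --
    LT 180: heading 0 -> 180
    BK 11: (57,0) -> (68,0) [heading=180, draw]
    -- iteration 2/4 --
    LT 180: heading 180 -> 0
    BK 11: (68,0) -> (57,0) [heading=0, draw]
    -- iteration 3/4 --
    LT 180: heading 0 -> 180
    BK 11: (57,0) -> (68,0) [heading=180, draw]
    -- iteration 4/4 --
    LT 180: heading 180 -> 0
    BK 11: (68,0) -> (57,0) [heading=0, draw]
  ]
]
Final: pos=(57,0), heading=0, 15 segment(s) drawn

Segment endpoints: x in {0, 19, 30, 38, 49, 57, 68}, y in {0, 0, 0, 0, 0, 0, 0, 0, 0, 0, 0, 0, 0, 0, 0}
xmin=0, ymin=0, xmax=68, ymax=0

Answer: 0 0 68 0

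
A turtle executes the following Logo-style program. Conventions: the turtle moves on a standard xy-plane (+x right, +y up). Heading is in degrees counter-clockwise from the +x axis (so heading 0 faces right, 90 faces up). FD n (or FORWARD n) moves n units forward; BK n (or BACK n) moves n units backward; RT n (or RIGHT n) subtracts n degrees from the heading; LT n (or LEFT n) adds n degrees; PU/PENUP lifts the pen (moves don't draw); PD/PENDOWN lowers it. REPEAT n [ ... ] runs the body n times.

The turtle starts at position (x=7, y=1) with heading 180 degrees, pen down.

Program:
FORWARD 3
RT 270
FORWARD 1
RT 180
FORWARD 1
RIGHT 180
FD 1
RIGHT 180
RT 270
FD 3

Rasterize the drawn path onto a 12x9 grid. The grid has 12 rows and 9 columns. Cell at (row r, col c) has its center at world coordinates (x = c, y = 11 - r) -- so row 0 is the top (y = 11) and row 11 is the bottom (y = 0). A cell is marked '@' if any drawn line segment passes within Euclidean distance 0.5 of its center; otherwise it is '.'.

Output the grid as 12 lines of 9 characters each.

Answer: .........
.........
.........
.........
.........
.........
.........
.........
.........
.........
....@@@@.
.@@@@....

Derivation:
Segment 0: (7,1) -> (4,1)
Segment 1: (4,1) -> (4,0)
Segment 2: (4,0) -> (4,1)
Segment 3: (4,1) -> (4,0)
Segment 4: (4,0) -> (1,-0)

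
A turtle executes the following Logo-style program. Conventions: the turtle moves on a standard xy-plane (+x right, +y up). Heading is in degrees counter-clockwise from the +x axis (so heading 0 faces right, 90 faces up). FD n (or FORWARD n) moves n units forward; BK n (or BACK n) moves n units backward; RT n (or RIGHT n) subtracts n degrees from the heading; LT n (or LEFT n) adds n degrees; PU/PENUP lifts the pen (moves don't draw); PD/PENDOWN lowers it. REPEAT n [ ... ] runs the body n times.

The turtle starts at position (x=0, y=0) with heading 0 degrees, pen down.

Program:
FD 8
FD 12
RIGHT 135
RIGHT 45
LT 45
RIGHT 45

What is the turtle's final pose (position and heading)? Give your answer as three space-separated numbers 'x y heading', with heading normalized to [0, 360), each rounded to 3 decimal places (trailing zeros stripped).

Executing turtle program step by step:
Start: pos=(0,0), heading=0, pen down
FD 8: (0,0) -> (8,0) [heading=0, draw]
FD 12: (8,0) -> (20,0) [heading=0, draw]
RT 135: heading 0 -> 225
RT 45: heading 225 -> 180
LT 45: heading 180 -> 225
RT 45: heading 225 -> 180
Final: pos=(20,0), heading=180, 2 segment(s) drawn

Answer: 20 0 180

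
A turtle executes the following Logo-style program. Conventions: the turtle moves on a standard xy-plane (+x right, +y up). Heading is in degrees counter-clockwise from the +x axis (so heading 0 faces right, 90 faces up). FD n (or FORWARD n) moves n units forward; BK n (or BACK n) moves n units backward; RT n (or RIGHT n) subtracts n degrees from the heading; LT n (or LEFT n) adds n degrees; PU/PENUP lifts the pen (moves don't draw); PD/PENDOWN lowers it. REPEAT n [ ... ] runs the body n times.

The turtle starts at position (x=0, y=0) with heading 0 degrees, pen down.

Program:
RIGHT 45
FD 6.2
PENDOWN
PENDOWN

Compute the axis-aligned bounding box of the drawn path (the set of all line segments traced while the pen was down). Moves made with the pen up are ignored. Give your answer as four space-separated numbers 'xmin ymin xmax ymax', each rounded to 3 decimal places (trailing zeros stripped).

Executing turtle program step by step:
Start: pos=(0,0), heading=0, pen down
RT 45: heading 0 -> 315
FD 6.2: (0,0) -> (4.384,-4.384) [heading=315, draw]
PD: pen down
PD: pen down
Final: pos=(4.384,-4.384), heading=315, 1 segment(s) drawn

Segment endpoints: x in {0, 4.384}, y in {-4.384, 0}
xmin=0, ymin=-4.384, xmax=4.384, ymax=0

Answer: 0 -4.384 4.384 0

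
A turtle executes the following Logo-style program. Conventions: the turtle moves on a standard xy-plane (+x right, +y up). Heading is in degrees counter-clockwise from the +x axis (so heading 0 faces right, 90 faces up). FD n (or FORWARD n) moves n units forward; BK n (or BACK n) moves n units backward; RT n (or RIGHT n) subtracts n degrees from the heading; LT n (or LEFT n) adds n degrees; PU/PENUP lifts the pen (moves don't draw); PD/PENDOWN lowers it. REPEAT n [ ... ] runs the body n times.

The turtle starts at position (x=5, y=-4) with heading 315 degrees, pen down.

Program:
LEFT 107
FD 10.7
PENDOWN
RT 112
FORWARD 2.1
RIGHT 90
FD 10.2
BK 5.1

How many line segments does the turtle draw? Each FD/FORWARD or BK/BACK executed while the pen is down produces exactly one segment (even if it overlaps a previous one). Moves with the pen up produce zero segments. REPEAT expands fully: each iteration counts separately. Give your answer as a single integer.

Executing turtle program step by step:
Start: pos=(5,-4), heading=315, pen down
LT 107: heading 315 -> 62
FD 10.7: (5,-4) -> (10.023,5.448) [heading=62, draw]
PD: pen down
RT 112: heading 62 -> 310
FD 2.1: (10.023,5.448) -> (11.373,3.839) [heading=310, draw]
RT 90: heading 310 -> 220
FD 10.2: (11.373,3.839) -> (3.56,-2.718) [heading=220, draw]
BK 5.1: (3.56,-2.718) -> (7.466,0.561) [heading=220, draw]
Final: pos=(7.466,0.561), heading=220, 4 segment(s) drawn
Segments drawn: 4

Answer: 4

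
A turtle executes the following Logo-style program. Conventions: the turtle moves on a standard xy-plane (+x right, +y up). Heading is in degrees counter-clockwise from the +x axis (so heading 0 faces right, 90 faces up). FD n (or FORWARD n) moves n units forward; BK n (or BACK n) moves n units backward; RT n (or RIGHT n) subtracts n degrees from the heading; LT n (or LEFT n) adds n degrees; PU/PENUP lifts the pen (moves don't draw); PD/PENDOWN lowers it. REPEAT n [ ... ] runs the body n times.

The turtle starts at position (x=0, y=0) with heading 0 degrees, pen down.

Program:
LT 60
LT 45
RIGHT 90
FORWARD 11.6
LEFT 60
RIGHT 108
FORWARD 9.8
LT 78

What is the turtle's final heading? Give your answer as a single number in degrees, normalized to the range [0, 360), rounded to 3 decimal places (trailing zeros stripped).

Executing turtle program step by step:
Start: pos=(0,0), heading=0, pen down
LT 60: heading 0 -> 60
LT 45: heading 60 -> 105
RT 90: heading 105 -> 15
FD 11.6: (0,0) -> (11.205,3.002) [heading=15, draw]
LT 60: heading 15 -> 75
RT 108: heading 75 -> 327
FD 9.8: (11.205,3.002) -> (19.424,-2.335) [heading=327, draw]
LT 78: heading 327 -> 45
Final: pos=(19.424,-2.335), heading=45, 2 segment(s) drawn

Answer: 45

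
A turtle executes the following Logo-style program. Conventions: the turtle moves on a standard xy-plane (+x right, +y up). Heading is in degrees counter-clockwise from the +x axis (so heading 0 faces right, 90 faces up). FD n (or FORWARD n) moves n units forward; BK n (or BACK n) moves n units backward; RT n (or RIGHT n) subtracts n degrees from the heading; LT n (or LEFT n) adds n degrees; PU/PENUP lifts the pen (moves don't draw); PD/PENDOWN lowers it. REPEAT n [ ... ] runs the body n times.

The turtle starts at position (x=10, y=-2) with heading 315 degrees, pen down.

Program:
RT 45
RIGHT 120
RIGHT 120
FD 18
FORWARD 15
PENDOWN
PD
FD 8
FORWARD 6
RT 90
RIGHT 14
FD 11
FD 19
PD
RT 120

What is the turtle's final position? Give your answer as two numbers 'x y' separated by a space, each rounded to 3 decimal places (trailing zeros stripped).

Executing turtle program step by step:
Start: pos=(10,-2), heading=315, pen down
RT 45: heading 315 -> 270
RT 120: heading 270 -> 150
RT 120: heading 150 -> 30
FD 18: (10,-2) -> (25.588,7) [heading=30, draw]
FD 15: (25.588,7) -> (38.579,14.5) [heading=30, draw]
PD: pen down
PD: pen down
FD 8: (38.579,14.5) -> (45.507,18.5) [heading=30, draw]
FD 6: (45.507,18.5) -> (50.703,21.5) [heading=30, draw]
RT 90: heading 30 -> 300
RT 14: heading 300 -> 286
FD 11: (50.703,21.5) -> (53.735,10.926) [heading=286, draw]
FD 19: (53.735,10.926) -> (58.972,-7.338) [heading=286, draw]
PD: pen down
RT 120: heading 286 -> 166
Final: pos=(58.972,-7.338), heading=166, 6 segment(s) drawn

Answer: 58.972 -7.338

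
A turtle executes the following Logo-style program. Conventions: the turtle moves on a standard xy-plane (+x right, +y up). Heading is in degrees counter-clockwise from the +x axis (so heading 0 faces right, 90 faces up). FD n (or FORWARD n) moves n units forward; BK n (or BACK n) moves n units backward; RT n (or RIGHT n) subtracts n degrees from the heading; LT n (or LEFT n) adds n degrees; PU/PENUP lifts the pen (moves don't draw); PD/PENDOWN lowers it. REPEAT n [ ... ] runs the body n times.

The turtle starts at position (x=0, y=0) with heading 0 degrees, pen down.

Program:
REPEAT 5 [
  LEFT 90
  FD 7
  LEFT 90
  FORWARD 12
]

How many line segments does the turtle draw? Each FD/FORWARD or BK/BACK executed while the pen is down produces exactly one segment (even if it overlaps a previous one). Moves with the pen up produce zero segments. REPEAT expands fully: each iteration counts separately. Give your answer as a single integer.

Executing turtle program step by step:
Start: pos=(0,0), heading=0, pen down
REPEAT 5 [
  -- iteration 1/5 --
  LT 90: heading 0 -> 90
  FD 7: (0,0) -> (0,7) [heading=90, draw]
  LT 90: heading 90 -> 180
  FD 12: (0,7) -> (-12,7) [heading=180, draw]
  -- iteration 2/5 --
  LT 90: heading 180 -> 270
  FD 7: (-12,7) -> (-12,0) [heading=270, draw]
  LT 90: heading 270 -> 0
  FD 12: (-12,0) -> (0,0) [heading=0, draw]
  -- iteration 3/5 --
  LT 90: heading 0 -> 90
  FD 7: (0,0) -> (0,7) [heading=90, draw]
  LT 90: heading 90 -> 180
  FD 12: (0,7) -> (-12,7) [heading=180, draw]
  -- iteration 4/5 --
  LT 90: heading 180 -> 270
  FD 7: (-12,7) -> (-12,0) [heading=270, draw]
  LT 90: heading 270 -> 0
  FD 12: (-12,0) -> (0,0) [heading=0, draw]
  -- iteration 5/5 --
  LT 90: heading 0 -> 90
  FD 7: (0,0) -> (0,7) [heading=90, draw]
  LT 90: heading 90 -> 180
  FD 12: (0,7) -> (-12,7) [heading=180, draw]
]
Final: pos=(-12,7), heading=180, 10 segment(s) drawn
Segments drawn: 10

Answer: 10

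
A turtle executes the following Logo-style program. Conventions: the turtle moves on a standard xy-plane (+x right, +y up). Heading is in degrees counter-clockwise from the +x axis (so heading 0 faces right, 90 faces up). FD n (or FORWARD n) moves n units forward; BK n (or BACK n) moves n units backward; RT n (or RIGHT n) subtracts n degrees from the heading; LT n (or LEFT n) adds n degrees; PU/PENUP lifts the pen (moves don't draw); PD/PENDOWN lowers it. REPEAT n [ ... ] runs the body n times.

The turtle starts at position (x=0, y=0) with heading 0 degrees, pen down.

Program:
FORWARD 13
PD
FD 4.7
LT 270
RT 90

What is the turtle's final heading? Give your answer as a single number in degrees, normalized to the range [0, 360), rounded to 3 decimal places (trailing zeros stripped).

Executing turtle program step by step:
Start: pos=(0,0), heading=0, pen down
FD 13: (0,0) -> (13,0) [heading=0, draw]
PD: pen down
FD 4.7: (13,0) -> (17.7,0) [heading=0, draw]
LT 270: heading 0 -> 270
RT 90: heading 270 -> 180
Final: pos=(17.7,0), heading=180, 2 segment(s) drawn

Answer: 180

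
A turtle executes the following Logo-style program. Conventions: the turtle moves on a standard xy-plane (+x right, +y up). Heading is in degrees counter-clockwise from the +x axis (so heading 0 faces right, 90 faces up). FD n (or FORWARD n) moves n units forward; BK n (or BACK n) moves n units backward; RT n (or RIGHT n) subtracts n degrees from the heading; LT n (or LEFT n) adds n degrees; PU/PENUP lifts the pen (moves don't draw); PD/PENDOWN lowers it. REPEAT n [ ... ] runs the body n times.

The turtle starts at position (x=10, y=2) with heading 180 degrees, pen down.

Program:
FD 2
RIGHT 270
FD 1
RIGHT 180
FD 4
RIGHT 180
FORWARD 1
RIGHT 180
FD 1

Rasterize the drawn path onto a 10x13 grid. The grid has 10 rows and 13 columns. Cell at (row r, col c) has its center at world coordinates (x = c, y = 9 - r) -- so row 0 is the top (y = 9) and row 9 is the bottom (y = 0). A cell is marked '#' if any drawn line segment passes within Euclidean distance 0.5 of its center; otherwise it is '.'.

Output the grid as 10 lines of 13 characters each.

Answer: .............
.............
.............
.............
........#....
........#....
........#....
........###..
........#....
.............

Derivation:
Segment 0: (10,2) -> (8,2)
Segment 1: (8,2) -> (8,1)
Segment 2: (8,1) -> (8,5)
Segment 3: (8,5) -> (8,4)
Segment 4: (8,4) -> (8,5)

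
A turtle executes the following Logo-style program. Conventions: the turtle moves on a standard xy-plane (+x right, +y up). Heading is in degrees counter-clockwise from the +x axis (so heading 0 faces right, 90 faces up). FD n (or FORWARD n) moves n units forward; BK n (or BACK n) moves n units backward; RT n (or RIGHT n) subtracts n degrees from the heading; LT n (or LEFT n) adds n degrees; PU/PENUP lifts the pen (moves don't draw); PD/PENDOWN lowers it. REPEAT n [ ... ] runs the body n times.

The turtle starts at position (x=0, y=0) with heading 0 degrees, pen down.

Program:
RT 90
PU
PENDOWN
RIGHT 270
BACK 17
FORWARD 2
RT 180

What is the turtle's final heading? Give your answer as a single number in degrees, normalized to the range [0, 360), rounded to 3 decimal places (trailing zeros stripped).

Executing turtle program step by step:
Start: pos=(0,0), heading=0, pen down
RT 90: heading 0 -> 270
PU: pen up
PD: pen down
RT 270: heading 270 -> 0
BK 17: (0,0) -> (-17,0) [heading=0, draw]
FD 2: (-17,0) -> (-15,0) [heading=0, draw]
RT 180: heading 0 -> 180
Final: pos=(-15,0), heading=180, 2 segment(s) drawn

Answer: 180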